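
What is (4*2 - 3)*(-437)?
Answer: -2185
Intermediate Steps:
(4*2 - 3)*(-437) = (8 - 3)*(-437) = 5*(-437) = -2185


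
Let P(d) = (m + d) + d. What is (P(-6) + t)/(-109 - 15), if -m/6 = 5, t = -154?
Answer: 49/31 ≈ 1.5806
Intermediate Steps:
m = -30 (m = -6*5 = -30)
P(d) = -30 + 2*d (P(d) = (-30 + d) + d = -30 + 2*d)
(P(-6) + t)/(-109 - 15) = ((-30 + 2*(-6)) - 154)/(-109 - 15) = ((-30 - 12) - 154)/(-124) = (-42 - 154)*(-1/124) = -196*(-1/124) = 49/31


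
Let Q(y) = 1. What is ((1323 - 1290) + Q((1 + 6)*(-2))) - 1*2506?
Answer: -2472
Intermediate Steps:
((1323 - 1290) + Q((1 + 6)*(-2))) - 1*2506 = ((1323 - 1290) + 1) - 1*2506 = (33 + 1) - 2506 = 34 - 2506 = -2472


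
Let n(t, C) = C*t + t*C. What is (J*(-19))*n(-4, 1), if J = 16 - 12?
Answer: 608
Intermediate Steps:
J = 4
n(t, C) = 2*C*t (n(t, C) = C*t + C*t = 2*C*t)
(J*(-19))*n(-4, 1) = (4*(-19))*(2*1*(-4)) = -76*(-8) = 608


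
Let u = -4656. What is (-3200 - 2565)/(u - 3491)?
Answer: 5765/8147 ≈ 0.70762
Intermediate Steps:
(-3200 - 2565)/(u - 3491) = (-3200 - 2565)/(-4656 - 3491) = -5765/(-8147) = -5765*(-1/8147) = 5765/8147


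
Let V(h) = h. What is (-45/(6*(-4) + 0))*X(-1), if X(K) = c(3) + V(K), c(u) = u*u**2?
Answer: 195/4 ≈ 48.750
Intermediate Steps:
c(u) = u**3
X(K) = 27 + K (X(K) = 3**3 + K = 27 + K)
(-45/(6*(-4) + 0))*X(-1) = (-45/(6*(-4) + 0))*(27 - 1) = (-45/(-24 + 0))*26 = (-45/(-24))*26 = -1/24*(-45)*26 = (15/8)*26 = 195/4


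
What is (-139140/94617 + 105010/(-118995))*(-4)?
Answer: 2354906264/250198887 ≈ 9.4121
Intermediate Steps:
(-139140/94617 + 105010/(-118995))*(-4) = (-139140*1/94617 + 105010*(-1/118995))*(-4) = (-15460/10513 - 21002/23799)*(-4) = -588726566/250198887*(-4) = 2354906264/250198887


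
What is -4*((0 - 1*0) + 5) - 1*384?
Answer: -404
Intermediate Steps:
-4*((0 - 1*0) + 5) - 1*384 = -4*((0 + 0) + 5) - 384 = -4*(0 + 5) - 384 = -4*5 - 384 = -20 - 384 = -404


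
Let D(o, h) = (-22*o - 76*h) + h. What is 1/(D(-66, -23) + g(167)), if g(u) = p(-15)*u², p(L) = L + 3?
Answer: -1/331491 ≈ -3.0167e-6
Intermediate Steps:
p(L) = 3 + L
g(u) = -12*u² (g(u) = (3 - 15)*u² = -12*u²)
D(o, h) = -75*h - 22*o (D(o, h) = (-76*h - 22*o) + h = -75*h - 22*o)
1/(D(-66, -23) + g(167)) = 1/((-75*(-23) - 22*(-66)) - 12*167²) = 1/((1725 + 1452) - 12*27889) = 1/(3177 - 334668) = 1/(-331491) = -1/331491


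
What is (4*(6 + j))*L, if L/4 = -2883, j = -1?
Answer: -230640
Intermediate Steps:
L = -11532 (L = 4*(-2883) = -11532)
(4*(6 + j))*L = (4*(6 - 1))*(-11532) = (4*5)*(-11532) = 20*(-11532) = -230640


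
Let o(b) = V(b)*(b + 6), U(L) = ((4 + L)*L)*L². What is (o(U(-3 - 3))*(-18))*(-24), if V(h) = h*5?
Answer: 408706560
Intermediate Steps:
V(h) = 5*h
U(L) = L³*(4 + L) (U(L) = (L*(4 + L))*L² = L³*(4 + L))
o(b) = 5*b*(6 + b) (o(b) = (5*b)*(b + 6) = (5*b)*(6 + b) = 5*b*(6 + b))
(o(U(-3 - 3))*(-18))*(-24) = ((5*((-3 - 3)³*(4 + (-3 - 3)))*(6 + (-3 - 3)³*(4 + (-3 - 3))))*(-18))*(-24) = ((5*((-6)³*(4 - 6))*(6 + (-6)³*(4 - 6)))*(-18))*(-24) = ((5*(-216*(-2))*(6 - 216*(-2)))*(-18))*(-24) = ((5*432*(6 + 432))*(-18))*(-24) = ((5*432*438)*(-18))*(-24) = (946080*(-18))*(-24) = -17029440*(-24) = 408706560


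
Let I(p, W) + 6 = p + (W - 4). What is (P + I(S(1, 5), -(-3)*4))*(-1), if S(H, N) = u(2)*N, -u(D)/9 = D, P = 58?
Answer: 30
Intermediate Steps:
u(D) = -9*D
S(H, N) = -18*N (S(H, N) = (-9*2)*N = -18*N)
I(p, W) = -10 + W + p (I(p, W) = -6 + (p + (W - 4)) = -6 + (p + (-4 + W)) = -6 + (-4 + W + p) = -10 + W + p)
(P + I(S(1, 5), -(-3)*4))*(-1) = (58 + (-10 - (-3)*4 - 18*5))*(-1) = (58 + (-10 - 3*(-1)*4 - 90))*(-1) = (58 + (-10 + 3*4 - 90))*(-1) = (58 + (-10 + 12 - 90))*(-1) = (58 - 88)*(-1) = -30*(-1) = 30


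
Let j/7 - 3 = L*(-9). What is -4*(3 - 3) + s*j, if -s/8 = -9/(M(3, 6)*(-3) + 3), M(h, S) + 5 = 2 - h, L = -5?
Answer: 1152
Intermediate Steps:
M(h, S) = -3 - h (M(h, S) = -5 + (2 - h) = -3 - h)
j = 336 (j = 21 + 7*(-5*(-9)) = 21 + 7*45 = 21 + 315 = 336)
s = 24/7 (s = -(-72)/((-3 - 1*3)*(-3) + 3) = -(-72)/((-3 - 3)*(-3) + 3) = -(-72)/(-6*(-3) + 3) = -(-72)/(18 + 3) = -(-72)/21 = -8*(-3/7) = 24/7 ≈ 3.4286)
-4*(3 - 3) + s*j = -4*(3 - 3) + (24/7)*336 = -4*0 + 1152 = 0 + 1152 = 1152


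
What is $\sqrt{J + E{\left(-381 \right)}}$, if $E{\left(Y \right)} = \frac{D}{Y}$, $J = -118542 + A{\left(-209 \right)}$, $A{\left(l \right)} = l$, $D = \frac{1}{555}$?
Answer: $\frac{i \sqrt{589971026127470}}{70485} \approx 344.6 i$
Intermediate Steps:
$D = \frac{1}{555} \approx 0.0018018$
$J = -118751$ ($J = -118542 - 209 = -118751$)
$E{\left(Y \right)} = \frac{1}{555 Y}$
$\sqrt{J + E{\left(-381 \right)}} = \sqrt{-118751 + \frac{1}{555 \left(-381\right)}} = \sqrt{-118751 + \frac{1}{555} \left(- \frac{1}{381}\right)} = \sqrt{-118751 - \frac{1}{211455}} = \sqrt{- \frac{25110492706}{211455}} = \frac{i \sqrt{589971026127470}}{70485}$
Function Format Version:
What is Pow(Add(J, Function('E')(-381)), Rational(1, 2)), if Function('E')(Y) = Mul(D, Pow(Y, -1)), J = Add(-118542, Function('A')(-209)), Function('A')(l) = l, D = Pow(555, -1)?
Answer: Mul(Rational(1, 70485), I, Pow(589971026127470, Rational(1, 2))) ≈ Mul(344.60, I)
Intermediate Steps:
D = Rational(1, 555) ≈ 0.0018018
J = -118751 (J = Add(-118542, -209) = -118751)
Function('E')(Y) = Mul(Rational(1, 555), Pow(Y, -1))
Pow(Add(J, Function('E')(-381)), Rational(1, 2)) = Pow(Add(-118751, Mul(Rational(1, 555), Pow(-381, -1))), Rational(1, 2)) = Pow(Add(-118751, Mul(Rational(1, 555), Rational(-1, 381))), Rational(1, 2)) = Pow(Add(-118751, Rational(-1, 211455)), Rational(1, 2)) = Pow(Rational(-25110492706, 211455), Rational(1, 2)) = Mul(Rational(1, 70485), I, Pow(589971026127470, Rational(1, 2)))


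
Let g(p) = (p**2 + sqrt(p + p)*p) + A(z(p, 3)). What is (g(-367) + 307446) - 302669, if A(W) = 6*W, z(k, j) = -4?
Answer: 139442 - 367*I*sqrt(734) ≈ 1.3944e+5 - 9942.9*I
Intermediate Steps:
g(p) = -24 + p**2 + sqrt(2)*p**(3/2) (g(p) = (p**2 + sqrt(p + p)*p) + 6*(-4) = (p**2 + sqrt(2*p)*p) - 24 = (p**2 + (sqrt(2)*sqrt(p))*p) - 24 = (p**2 + sqrt(2)*p**(3/2)) - 24 = -24 + p**2 + sqrt(2)*p**(3/2))
(g(-367) + 307446) - 302669 = ((-24 + (-367)**2 + sqrt(2)*(-367)**(3/2)) + 307446) - 302669 = ((-24 + 134689 + sqrt(2)*(-367*I*sqrt(367))) + 307446) - 302669 = ((-24 + 134689 - 367*I*sqrt(734)) + 307446) - 302669 = ((134665 - 367*I*sqrt(734)) + 307446) - 302669 = (442111 - 367*I*sqrt(734)) - 302669 = 139442 - 367*I*sqrt(734)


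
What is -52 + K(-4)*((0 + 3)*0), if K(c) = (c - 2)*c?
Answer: -52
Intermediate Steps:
K(c) = c*(-2 + c) (K(c) = (-2 + c)*c = c*(-2 + c))
-52 + K(-4)*((0 + 3)*0) = -52 + (-4*(-2 - 4))*((0 + 3)*0) = -52 + (-4*(-6))*(3*0) = -52 + 24*0 = -52 + 0 = -52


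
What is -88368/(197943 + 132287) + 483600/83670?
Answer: 2538424624/460505735 ≈ 5.5123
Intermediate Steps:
-88368/(197943 + 132287) + 483600/83670 = -88368/330230 + 483600*(1/83670) = -88368*1/330230 + 16120/2789 = -44184/165115 + 16120/2789 = 2538424624/460505735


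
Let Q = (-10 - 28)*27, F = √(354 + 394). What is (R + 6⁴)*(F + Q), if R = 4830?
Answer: -6285276 + 12252*√187 ≈ -6.1177e+6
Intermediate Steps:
F = 2*√187 (F = √748 = 2*√187 ≈ 27.350)
Q = -1026 (Q = -38*27 = -1026)
(R + 6⁴)*(F + Q) = (4830 + 6⁴)*(2*√187 - 1026) = (4830 + 1296)*(-1026 + 2*√187) = 6126*(-1026 + 2*√187) = -6285276 + 12252*√187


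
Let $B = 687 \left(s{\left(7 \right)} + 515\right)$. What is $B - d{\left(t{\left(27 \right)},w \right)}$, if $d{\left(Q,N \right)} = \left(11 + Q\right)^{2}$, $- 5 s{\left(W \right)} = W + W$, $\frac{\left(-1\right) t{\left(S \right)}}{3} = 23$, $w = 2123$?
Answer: $\frac{1742587}{5} \approx 3.4852 \cdot 10^{5}$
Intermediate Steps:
$t{\left(S \right)} = -69$ ($t{\left(S \right)} = \left(-3\right) 23 = -69$)
$s{\left(W \right)} = - \frac{2 W}{5}$ ($s{\left(W \right)} = - \frac{W + W}{5} = - \frac{2 W}{5}$)
$B = \frac{1759407}{5}$ ($B = 687 \left(\left(- \frac{2}{5}\right) 7 + 515\right) = 687 \left(- \frac{14}{5} + 515\right) = 687 \cdot \frac{2561}{5} = \frac{1759407}{5} \approx 3.5188 \cdot 10^{5}$)
$B - d{\left(t{\left(27 \right)},w \right)} = \frac{1759407}{5} - \left(11 - 69\right)^{2} = \frac{1759407}{5} - \left(-58\right)^{2} = \frac{1759407}{5} - 3364 = \frac{1742587}{5}$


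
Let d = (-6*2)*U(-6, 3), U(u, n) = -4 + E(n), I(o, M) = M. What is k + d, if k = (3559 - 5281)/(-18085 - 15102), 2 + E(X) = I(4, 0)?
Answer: 341598/4741 ≈ 72.052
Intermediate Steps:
E(X) = -2 (E(X) = -2 + 0 = -2)
U(u, n) = -6 (U(u, n) = -4 - 2 = -6)
d = 72 (d = -6*2*(-6) = -12*(-6) = 72)
k = 246/4741 (k = -1722/(-33187) = -1722*(-1/33187) = 246/4741 ≈ 0.051888)
k + d = 246/4741 + 72 = 341598/4741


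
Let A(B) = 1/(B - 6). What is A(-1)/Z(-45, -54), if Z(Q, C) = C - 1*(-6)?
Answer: 1/336 ≈ 0.0029762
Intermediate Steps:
Z(Q, C) = 6 + C (Z(Q, C) = C + 6 = 6 + C)
A(B) = 1/(-6 + B)
A(-1)/Z(-45, -54) = 1/((-6 - 1)*(6 - 54)) = 1/(-7*(-48)) = -1/7*(-1/48) = 1/336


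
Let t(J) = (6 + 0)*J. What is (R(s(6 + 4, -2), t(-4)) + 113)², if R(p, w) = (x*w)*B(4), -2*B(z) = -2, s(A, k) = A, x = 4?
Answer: 289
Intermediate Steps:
t(J) = 6*J
B(z) = 1 (B(z) = -½*(-2) = 1)
R(p, w) = 4*w (R(p, w) = (4*w)*1 = 4*w)
(R(s(6 + 4, -2), t(-4)) + 113)² = (4*(6*(-4)) + 113)² = (4*(-24) + 113)² = (-96 + 113)² = 17² = 289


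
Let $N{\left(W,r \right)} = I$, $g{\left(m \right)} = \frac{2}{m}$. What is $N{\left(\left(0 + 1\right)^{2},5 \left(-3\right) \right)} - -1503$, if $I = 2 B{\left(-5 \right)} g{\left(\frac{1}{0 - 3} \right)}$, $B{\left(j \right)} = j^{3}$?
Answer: $3003$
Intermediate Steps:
$I = 1500$ ($I = 2 \left(-5\right)^{3} \frac{2}{\frac{1}{0 - 3}} = 2 \left(-125\right) \frac{2}{\frac{1}{-3}} = - 250 \frac{2}{- \frac{1}{3}} = - 250 \cdot 2 \left(-3\right) = \left(-250\right) \left(-6\right) = 1500$)
$N{\left(W,r \right)} = 1500$
$N{\left(\left(0 + 1\right)^{2},5 \left(-3\right) \right)} - -1503 = 1500 - -1503 = 1500 + 1503 = 3003$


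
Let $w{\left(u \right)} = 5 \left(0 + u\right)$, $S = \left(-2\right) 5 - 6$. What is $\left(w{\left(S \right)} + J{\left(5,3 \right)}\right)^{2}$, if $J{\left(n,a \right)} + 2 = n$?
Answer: $5929$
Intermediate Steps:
$J{\left(n,a \right)} = -2 + n$
$S = -16$ ($S = -10 - 6 = -16$)
$w{\left(u \right)} = 5 u$
$\left(w{\left(S \right)} + J{\left(5,3 \right)}\right)^{2} = \left(5 \left(-16\right) + \left(-2 + 5\right)\right)^{2} = \left(-80 + 3\right)^{2} = \left(-77\right)^{2} = 5929$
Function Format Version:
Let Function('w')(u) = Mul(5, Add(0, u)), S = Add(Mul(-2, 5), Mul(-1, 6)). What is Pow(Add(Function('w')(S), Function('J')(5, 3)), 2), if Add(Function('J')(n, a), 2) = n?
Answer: 5929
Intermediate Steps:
Function('J')(n, a) = Add(-2, n)
S = -16 (S = Add(-10, -6) = -16)
Function('w')(u) = Mul(5, u)
Pow(Add(Function('w')(S), Function('J')(5, 3)), 2) = Pow(Add(Mul(5, -16), Add(-2, 5)), 2) = Pow(Add(-80, 3), 2) = Pow(-77, 2) = 5929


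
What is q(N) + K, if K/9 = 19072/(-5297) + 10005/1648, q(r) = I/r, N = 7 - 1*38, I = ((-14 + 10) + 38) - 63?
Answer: 6270020515/270613136 ≈ 23.170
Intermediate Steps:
I = -29 (I = (-4 + 38) - 63 = 34 - 63 = -29)
N = -31 (N = 7 - 38 = -31)
q(r) = -29/r
K = 194092461/8729456 (K = 9*(19072/(-5297) + 10005/1648) = 9*(19072*(-1/5297) + 10005*(1/1648)) = 9*(-19072/5297 + 10005/1648) = 9*(21565829/8729456) = 194092461/8729456 ≈ 22.234)
q(N) + K = -29/(-31) + 194092461/8729456 = -29*(-1/31) + 194092461/8729456 = 29/31 + 194092461/8729456 = 6270020515/270613136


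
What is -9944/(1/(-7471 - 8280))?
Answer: 156627944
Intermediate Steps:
-9944/(1/(-7471 - 8280)) = -9944/(1/(-15751)) = -9944/(-1/15751) = -9944*(-15751) = 156627944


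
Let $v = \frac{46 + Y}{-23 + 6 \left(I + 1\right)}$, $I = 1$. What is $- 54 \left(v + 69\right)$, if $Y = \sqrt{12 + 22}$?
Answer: $- \frac{38502}{11} + \frac{54 \sqrt{34}}{11} \approx -3471.6$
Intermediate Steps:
$Y = \sqrt{34} \approx 5.8309$
$v = - \frac{46}{11} - \frac{\sqrt{34}}{11}$ ($v = \frac{46 + \sqrt{34}}{-23 + 6 \left(1 + 1\right)} = \frac{46 + \sqrt{34}}{-23 + 6 \cdot 2} = \frac{46 + \sqrt{34}}{-23 + 12} = \frac{46 + \sqrt{34}}{-11} = \left(46 + \sqrt{34}\right) \left(- \frac{1}{11}\right) = - \frac{46}{11} - \frac{\sqrt{34}}{11} \approx -4.7119$)
$- 54 \left(v + 69\right) = - 54 \left(\left(- \frac{46}{11} - \frac{\sqrt{34}}{11}\right) + 69\right) = - 54 \left(\frac{713}{11} - \frac{\sqrt{34}}{11}\right) = - \frac{38502}{11} + \frac{54 \sqrt{34}}{11}$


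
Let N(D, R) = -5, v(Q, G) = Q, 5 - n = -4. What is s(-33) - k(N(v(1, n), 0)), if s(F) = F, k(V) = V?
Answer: -28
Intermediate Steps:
n = 9 (n = 5 - 1*(-4) = 5 + 4 = 9)
s(-33) - k(N(v(1, n), 0)) = -33 - 1*(-5) = -33 + 5 = -28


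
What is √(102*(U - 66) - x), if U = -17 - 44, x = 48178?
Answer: 2*I*√15283 ≈ 247.25*I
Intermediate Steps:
U = -61
√(102*(U - 66) - x) = √(102*(-61 - 66) - 1*48178) = √(102*(-127) - 48178) = √(-12954 - 48178) = √(-61132) = 2*I*√15283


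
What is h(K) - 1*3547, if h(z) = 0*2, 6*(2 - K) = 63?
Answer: -3547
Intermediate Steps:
K = -17/2 (K = 2 - ⅙*63 = 2 - 21/2 = -17/2 ≈ -8.5000)
h(z) = 0
h(K) - 1*3547 = 0 - 1*3547 = 0 - 3547 = -3547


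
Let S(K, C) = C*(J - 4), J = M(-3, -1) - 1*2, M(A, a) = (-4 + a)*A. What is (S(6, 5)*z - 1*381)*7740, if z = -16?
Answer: -8521740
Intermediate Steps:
M(A, a) = A*(-4 + a)
J = 13 (J = -3*(-4 - 1) - 1*2 = -3*(-5) - 2 = 15 - 2 = 13)
S(K, C) = 9*C (S(K, C) = C*(13 - 4) = C*9 = 9*C)
(S(6, 5)*z - 1*381)*7740 = ((9*5)*(-16) - 1*381)*7740 = (45*(-16) - 381)*7740 = (-720 - 381)*7740 = -1101*7740 = -8521740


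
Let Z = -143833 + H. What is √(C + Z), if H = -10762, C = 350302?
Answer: √195707 ≈ 442.39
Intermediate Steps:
Z = -154595 (Z = -143833 - 10762 = -154595)
√(C + Z) = √(350302 - 154595) = √195707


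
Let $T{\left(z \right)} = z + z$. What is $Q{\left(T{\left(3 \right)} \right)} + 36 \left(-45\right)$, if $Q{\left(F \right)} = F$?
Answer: $-1614$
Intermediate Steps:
$T{\left(z \right)} = 2 z$
$Q{\left(T{\left(3 \right)} \right)} + 36 \left(-45\right) = 2 \cdot 3 + 36 \left(-45\right) = 6 - 1620 = -1614$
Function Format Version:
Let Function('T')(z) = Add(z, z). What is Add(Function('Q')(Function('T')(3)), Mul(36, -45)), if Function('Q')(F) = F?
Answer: -1614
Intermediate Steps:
Function('T')(z) = Mul(2, z)
Add(Function('Q')(Function('T')(3)), Mul(36, -45)) = Add(Mul(2, 3), Mul(36, -45)) = Add(6, -1620) = -1614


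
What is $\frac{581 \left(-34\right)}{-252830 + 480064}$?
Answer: $- \frac{1411}{16231} \approx -0.086932$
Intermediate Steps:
$\frac{581 \left(-34\right)}{-252830 + 480064} = - \frac{19754}{227234} = \left(-19754\right) \frac{1}{227234} = - \frac{1411}{16231}$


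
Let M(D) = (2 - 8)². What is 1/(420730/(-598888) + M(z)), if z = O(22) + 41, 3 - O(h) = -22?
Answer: 299444/10569619 ≈ 0.028331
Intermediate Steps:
O(h) = 25 (O(h) = 3 - 1*(-22) = 3 + 22 = 25)
z = 66 (z = 25 + 41 = 66)
M(D) = 36 (M(D) = (-6)² = 36)
1/(420730/(-598888) + M(z)) = 1/(420730/(-598888) + 36) = 1/(420730*(-1/598888) + 36) = 1/(-210365/299444 + 36) = 1/(10569619/299444) = 299444/10569619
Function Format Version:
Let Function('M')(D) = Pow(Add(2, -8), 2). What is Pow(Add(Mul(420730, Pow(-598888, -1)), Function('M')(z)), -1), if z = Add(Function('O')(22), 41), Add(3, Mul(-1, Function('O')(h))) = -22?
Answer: Rational(299444, 10569619) ≈ 0.028331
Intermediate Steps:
Function('O')(h) = 25 (Function('O')(h) = Add(3, Mul(-1, -22)) = Add(3, 22) = 25)
z = 66 (z = Add(25, 41) = 66)
Function('M')(D) = 36 (Function('M')(D) = Pow(-6, 2) = 36)
Pow(Add(Mul(420730, Pow(-598888, -1)), Function('M')(z)), -1) = Pow(Add(Mul(420730, Pow(-598888, -1)), 36), -1) = Pow(Add(Mul(420730, Rational(-1, 598888)), 36), -1) = Pow(Add(Rational(-210365, 299444), 36), -1) = Pow(Rational(10569619, 299444), -1) = Rational(299444, 10569619)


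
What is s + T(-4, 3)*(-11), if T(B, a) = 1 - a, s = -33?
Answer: -11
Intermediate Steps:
s + T(-4, 3)*(-11) = -33 + (1 - 1*3)*(-11) = -33 + (1 - 3)*(-11) = -33 - 2*(-11) = -33 + 22 = -11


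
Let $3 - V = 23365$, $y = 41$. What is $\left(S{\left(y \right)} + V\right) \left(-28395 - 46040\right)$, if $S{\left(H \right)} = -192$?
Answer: $1753241990$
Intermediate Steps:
$V = -23362$ ($V = 3 - 23365 = -23362$)
$\left(S{\left(y \right)} + V\right) \left(-28395 - 46040\right) = \left(-192 - 23362\right) \left(-28395 - 46040\right) = \left(-23554\right) \left(-74435\right) = 1753241990$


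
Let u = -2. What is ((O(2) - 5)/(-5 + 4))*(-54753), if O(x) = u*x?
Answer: -492777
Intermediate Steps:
O(x) = -2*x
((O(2) - 5)/(-5 + 4))*(-54753) = ((-2*2 - 5)/(-5 + 4))*(-54753) = ((-4 - 5)/(-1))*(-54753) = -9*(-1)*(-54753) = 9*(-54753) = -492777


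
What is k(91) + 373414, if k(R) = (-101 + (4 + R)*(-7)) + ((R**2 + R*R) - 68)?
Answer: 389142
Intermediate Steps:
k(R) = -197 - 7*R + 2*R**2 (k(R) = (-101 + (-28 - 7*R)) + ((R**2 + R**2) - 68) = (-129 - 7*R) + (2*R**2 - 68) = (-129 - 7*R) + (-68 + 2*R**2) = -197 - 7*R + 2*R**2)
k(91) + 373414 = (-197 - 7*91 + 2*91**2) + 373414 = (-197 - 637 + 2*8281) + 373414 = (-197 - 637 + 16562) + 373414 = 15728 + 373414 = 389142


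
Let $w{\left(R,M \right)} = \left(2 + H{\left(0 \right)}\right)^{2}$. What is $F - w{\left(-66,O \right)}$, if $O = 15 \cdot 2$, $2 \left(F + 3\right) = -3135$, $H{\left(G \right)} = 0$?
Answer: $- \frac{3149}{2} \approx -1574.5$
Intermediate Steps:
$F = - \frac{3141}{2}$ ($F = -3 + \frac{1}{2} \left(-3135\right) = -3 - \frac{3135}{2} = - \frac{3141}{2} \approx -1570.5$)
$O = 30$
$w{\left(R,M \right)} = 4$ ($w{\left(R,M \right)} = \left(2 + 0\right)^{2} = 2^{2} = 4$)
$F - w{\left(-66,O \right)} = - \frac{3141}{2} - 4 = - \frac{3149}{2}$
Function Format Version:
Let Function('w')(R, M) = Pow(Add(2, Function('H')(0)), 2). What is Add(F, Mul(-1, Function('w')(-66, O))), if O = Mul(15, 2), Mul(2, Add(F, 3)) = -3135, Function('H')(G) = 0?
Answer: Rational(-3149, 2) ≈ -1574.5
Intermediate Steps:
F = Rational(-3141, 2) (F = Add(-3, Mul(Rational(1, 2), -3135)) = Add(-3, Rational(-3135, 2)) = Rational(-3141, 2) ≈ -1570.5)
O = 30
Function('w')(R, M) = 4 (Function('w')(R, M) = Pow(Add(2, 0), 2) = Pow(2, 2) = 4)
Add(F, Mul(-1, Function('w')(-66, O))) = Add(Rational(-3141, 2), Mul(-1, 4)) = Add(Rational(-3141, 2), -4) = Rational(-3149, 2)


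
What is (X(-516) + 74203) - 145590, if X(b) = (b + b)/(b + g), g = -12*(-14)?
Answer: -2070137/29 ≈ -71384.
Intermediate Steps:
g = 168
X(b) = 2*b/(168 + b) (X(b) = (b + b)/(b + 168) = (2*b)/(168 + b) = 2*b/(168 + b))
(X(-516) + 74203) - 145590 = (2*(-516)/(168 - 516) + 74203) - 145590 = (2*(-516)/(-348) + 74203) - 145590 = (2*(-516)*(-1/348) + 74203) - 145590 = (86/29 + 74203) - 145590 = 2151973/29 - 145590 = -2070137/29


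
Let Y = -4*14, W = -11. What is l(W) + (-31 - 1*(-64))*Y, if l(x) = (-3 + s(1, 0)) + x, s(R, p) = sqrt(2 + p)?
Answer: -1862 + sqrt(2) ≈ -1860.6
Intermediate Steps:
l(x) = -3 + x + sqrt(2) (l(x) = (-3 + sqrt(2 + 0)) + x = (-3 + sqrt(2)) + x = -3 + x + sqrt(2))
Y = -56
l(W) + (-31 - 1*(-64))*Y = (-3 - 11 + sqrt(2)) + (-31 - 1*(-64))*(-56) = (-14 + sqrt(2)) + (-31 + 64)*(-56) = (-14 + sqrt(2)) + 33*(-56) = (-14 + sqrt(2)) - 1848 = -1862 + sqrt(2)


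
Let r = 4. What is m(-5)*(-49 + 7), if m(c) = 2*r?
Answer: -336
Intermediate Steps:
m(c) = 8 (m(c) = 2*4 = 8)
m(-5)*(-49 + 7) = 8*(-49 + 7) = 8*(-42) = -336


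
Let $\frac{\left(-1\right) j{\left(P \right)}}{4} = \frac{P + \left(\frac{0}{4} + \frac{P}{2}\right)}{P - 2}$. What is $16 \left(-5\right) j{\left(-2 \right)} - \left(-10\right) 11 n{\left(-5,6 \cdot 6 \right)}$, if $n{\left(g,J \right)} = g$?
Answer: $-310$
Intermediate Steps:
$j{\left(P \right)} = - \frac{6 P}{-2 + P}$ ($j{\left(P \right)} = - 4 \frac{P + \left(\frac{0}{4} + \frac{P}{2}\right)}{P - 2} = - 4 \frac{P + \left(0 \cdot \frac{1}{4} + P \frac{1}{2}\right)}{-2 + P} = - 4 \frac{P + \left(0 + \frac{P}{2}\right)}{-2 + P} = - 4 \frac{P + \frac{P}{2}}{-2 + P} = - 4 \frac{\frac{3}{2} P}{-2 + P} = - 4 \frac{3 P}{2 \left(-2 + P\right)} = - \frac{6 P}{-2 + P}$)
$16 \left(-5\right) j{\left(-2 \right)} - \left(-10\right) 11 n{\left(-5,6 \cdot 6 \right)} = 16 \left(-5\right) \left(\left(-6\right) \left(-2\right) \frac{1}{-2 - 2}\right) - \left(-10\right) 11 \left(-5\right) = - 80 \left(\left(-6\right) \left(-2\right) \frac{1}{-4}\right) - \left(-110\right) \left(-5\right) = - 80 \left(\left(-6\right) \left(-2\right) \left(- \frac{1}{4}\right)\right) - 550 = \left(-80\right) \left(-3\right) - 550 = 240 - 550 = -310$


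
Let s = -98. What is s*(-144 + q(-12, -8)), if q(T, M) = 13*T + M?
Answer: 30184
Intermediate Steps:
q(T, M) = M + 13*T
s*(-144 + q(-12, -8)) = -98*(-144 + (-8 + 13*(-12))) = -98*(-144 + (-8 - 156)) = -98*(-144 - 164) = -98*(-308) = 30184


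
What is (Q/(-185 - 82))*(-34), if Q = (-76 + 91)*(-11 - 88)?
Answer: -16830/89 ≈ -189.10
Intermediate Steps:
Q = -1485 (Q = 15*(-99) = -1485)
(Q/(-185 - 82))*(-34) = -1485/(-185 - 82)*(-34) = -1485/(-267)*(-34) = -1485*(-1/267)*(-34) = (495/89)*(-34) = -16830/89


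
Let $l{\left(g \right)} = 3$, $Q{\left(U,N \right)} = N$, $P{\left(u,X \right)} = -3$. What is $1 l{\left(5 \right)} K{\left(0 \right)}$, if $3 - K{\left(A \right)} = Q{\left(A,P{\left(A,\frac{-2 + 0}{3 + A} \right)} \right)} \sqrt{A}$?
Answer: $9$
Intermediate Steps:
$K{\left(A \right)} = 3 + 3 \sqrt{A}$ ($K{\left(A \right)} = 3 - - 3 \sqrt{A} = 3 + 3 \sqrt{A}$)
$1 l{\left(5 \right)} K{\left(0 \right)} = 1 \cdot 3 \left(3 + 3 \sqrt{0}\right) = 3 \left(3 + 3 \cdot 0\right) = 3 \left(3 + 0\right) = 3 \cdot 3 = 9$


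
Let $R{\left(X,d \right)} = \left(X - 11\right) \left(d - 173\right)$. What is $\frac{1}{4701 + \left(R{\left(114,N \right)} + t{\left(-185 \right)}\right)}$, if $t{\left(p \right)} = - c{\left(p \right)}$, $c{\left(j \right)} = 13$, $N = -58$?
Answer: $- \frac{1}{19105} \approx -5.2342 \cdot 10^{-5}$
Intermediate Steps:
$R{\left(X,d \right)} = \left(-173 + d\right) \left(-11 + X\right)$ ($R{\left(X,d \right)} = \left(-11 + X\right) \left(-173 + d\right) = \left(-173 + d\right) \left(-11 + X\right)$)
$t{\left(p \right)} = -13$ ($t{\left(p \right)} = \left(-1\right) 13 = -13$)
$\frac{1}{4701 + \left(R{\left(114,N \right)} + t{\left(-185 \right)}\right)} = \frac{1}{4701 + \left(\left(1903 - 19722 - -638 + 114 \left(-58\right)\right) - 13\right)} = \frac{1}{4701 + \left(\left(1903 - 19722 + 638 - 6612\right) - 13\right)} = \frac{1}{4701 - 23806} = \frac{1}{-19105} = - \frac{1}{19105}$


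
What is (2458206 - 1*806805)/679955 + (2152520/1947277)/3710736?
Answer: 1491593222668577909/614154978300499470 ≈ 2.4287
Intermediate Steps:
(2458206 - 1*806805)/679955 + (2152520/1947277)/3710736 = (2458206 - 806805)*(1/679955) + (2152520*(1/1947277))*(1/3710736) = 1651401*(1/679955) + (2152520/1947277)*(1/3710736) = 1651401/679955 + 269065/903228858234 = 1491593222668577909/614154978300499470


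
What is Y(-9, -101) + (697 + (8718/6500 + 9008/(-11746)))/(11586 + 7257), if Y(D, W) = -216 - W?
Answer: -41347706175593/359661051750 ≈ -114.96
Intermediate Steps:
Y(-9, -101) + (697 + (8718/6500 + 9008/(-11746)))/(11586 + 7257) = (-216 - 1*(-101)) + (697 + (8718/6500 + 9008/(-11746)))/(11586 + 7257) = (-216 + 101) + (697 + (8718*(1/6500) + 9008*(-1/11746)))/18843 = -115 + (697 + (4359/3250 - 4504/5873))*(1/18843) = -115 + (697 + 10962407/19087250)*(1/18843) = -115 + (13314775657/19087250)*(1/18843) = -115 + 13314775657/359661051750 = -41347706175593/359661051750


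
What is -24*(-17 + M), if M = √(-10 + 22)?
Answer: 408 - 48*√3 ≈ 324.86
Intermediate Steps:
M = 2*√3 (M = √12 = 2*√3 ≈ 3.4641)
-24*(-17 + M) = -24*(-17 + 2*√3) = 408 - 48*√3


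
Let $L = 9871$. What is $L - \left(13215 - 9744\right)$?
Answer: $6400$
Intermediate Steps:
$L - \left(13215 - 9744\right) = 9871 - \left(13215 - 9744\right) = 9871 - 3471 = 6400$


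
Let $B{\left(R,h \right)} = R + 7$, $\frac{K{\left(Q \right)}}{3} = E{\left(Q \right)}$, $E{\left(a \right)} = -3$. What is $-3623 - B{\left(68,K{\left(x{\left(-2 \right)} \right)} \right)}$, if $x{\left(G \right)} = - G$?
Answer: $-3698$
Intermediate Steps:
$K{\left(Q \right)} = -9$ ($K{\left(Q \right)} = 3 \left(-3\right) = -9$)
$B{\left(R,h \right)} = 7 + R$
$-3623 - B{\left(68,K{\left(x{\left(-2 \right)} \right)} \right)} = -3623 - \left(7 + 68\right) = -3623 - 75 = -3698$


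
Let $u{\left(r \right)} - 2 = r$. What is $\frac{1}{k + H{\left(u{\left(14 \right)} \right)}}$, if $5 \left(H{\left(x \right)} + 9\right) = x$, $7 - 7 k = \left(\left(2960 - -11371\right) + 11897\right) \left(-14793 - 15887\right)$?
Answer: $\frac{35}{4023375032} \approx 8.6992 \cdot 10^{-9}$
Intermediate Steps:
$u{\left(r \right)} = 2 + r$
$k = \frac{804675047}{7}$ ($k = 1 - \frac{\left(\left(2960 - -11371\right) + 11897\right) \left(-14793 - 15887\right)}{7} = 1 - \frac{\left(\left(2960 + 11371\right) + 11897\right) \left(-30680\right)}{7} = 1 - \frac{\left(14331 + 11897\right) \left(-30680\right)}{7} = 1 - \frac{26228 \left(-30680\right)}{7} = 1 - - \frac{804675040}{7} = 1 + \frac{804675040}{7} = \frac{804675047}{7} \approx 1.1495 \cdot 10^{8}$)
$H{\left(x \right)} = -9 + \frac{x}{5}$
$\frac{1}{k + H{\left(u{\left(14 \right)} \right)}} = \frac{1}{\frac{804675047}{7} - \left(9 - \frac{2 + 14}{5}\right)} = \frac{1}{\frac{804675047}{7} + \left(-9 + \frac{1}{5} \cdot 16\right)} = \frac{1}{\frac{804675047}{7} + \left(-9 + \frac{16}{5}\right)} = \frac{1}{\frac{804675047}{7} - \frac{29}{5}} = \frac{1}{\frac{4023375032}{35}} = \frac{35}{4023375032}$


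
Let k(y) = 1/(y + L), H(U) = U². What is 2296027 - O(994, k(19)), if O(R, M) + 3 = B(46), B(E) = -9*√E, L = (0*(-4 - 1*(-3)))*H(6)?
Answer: 2296030 + 9*√46 ≈ 2.2961e+6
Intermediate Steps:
L = 0 (L = (0*(-4 - 1*(-3)))*6² = (0*(-4 + 3))*36 = (0*(-1))*36 = 0*36 = 0)
k(y) = 1/y (k(y) = 1/(y + 0) = 1/y)
O(R, M) = -3 - 9*√46
2296027 - O(994, k(19)) = 2296027 - (-3 - 9*√46) = 2296027 + (3 + 9*√46) = 2296030 + 9*√46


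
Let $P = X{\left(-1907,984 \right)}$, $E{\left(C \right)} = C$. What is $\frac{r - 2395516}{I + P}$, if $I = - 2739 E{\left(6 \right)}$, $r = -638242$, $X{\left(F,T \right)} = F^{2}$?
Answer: $- \frac{3033758}{3620215} \approx -0.83801$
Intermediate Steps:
$P = 3636649$ ($P = \left(-1907\right)^{2} = 3636649$)
$I = -16434$ ($I = \left(-2739\right) 6 = -16434$)
$\frac{r - 2395516}{I + P} = \frac{-638242 - 2395516}{-16434 + 3636649} = - \frac{3033758}{3620215}$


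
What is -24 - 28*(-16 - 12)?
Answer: 760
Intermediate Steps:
-24 - 28*(-16 - 12) = -24 - 28*(-28) = -24 + 784 = 760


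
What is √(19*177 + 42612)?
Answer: 5*√1839 ≈ 214.42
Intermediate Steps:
√(19*177 + 42612) = √(3363 + 42612) = √45975 = 5*√1839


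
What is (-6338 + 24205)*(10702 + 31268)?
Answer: 749877990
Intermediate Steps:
(-6338 + 24205)*(10702 + 31268) = 17867*41970 = 749877990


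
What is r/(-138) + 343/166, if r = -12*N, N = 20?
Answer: 14529/3818 ≈ 3.8054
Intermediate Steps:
r = -240 (r = -12*20 = -240)
r/(-138) + 343/166 = -240/(-138) + 343/166 = -240*(-1/138) + 343*(1/166) = 40/23 + 343/166 = 14529/3818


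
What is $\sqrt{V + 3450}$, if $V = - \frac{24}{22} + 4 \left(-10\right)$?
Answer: $\frac{\sqrt{412478}}{11} \approx 58.386$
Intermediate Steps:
$V = - \frac{452}{11}$ ($V = \left(-24\right) \frac{1}{22} - 40 = - \frac{12}{11} - 40 = - \frac{452}{11} \approx -41.091$)
$\sqrt{V + 3450} = \sqrt{- \frac{452}{11} + 3450} = \sqrt{\frac{37498}{11}} = \frac{\sqrt{412478}}{11}$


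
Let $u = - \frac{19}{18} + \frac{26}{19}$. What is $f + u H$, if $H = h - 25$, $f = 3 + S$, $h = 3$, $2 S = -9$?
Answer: $- \frac{2867}{342} \approx -8.383$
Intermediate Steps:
$S = - \frac{9}{2}$ ($S = \frac{1}{2} \left(-9\right) = - \frac{9}{2} \approx -4.5$)
$u = \frac{107}{342}$ ($u = \left(-19\right) \frac{1}{18} + 26 \cdot \frac{1}{19} = - \frac{19}{18} + \frac{26}{19} = \frac{107}{342} \approx 0.31287$)
$f = - \frac{3}{2}$ ($f = 3 - \frac{9}{2} = - \frac{3}{2} \approx -1.5$)
$H = -22$ ($H = 3 - 25 = -22$)
$f + u H = - \frac{3}{2} + \frac{107}{342} \left(-22\right) = - \frac{3}{2} - \frac{1177}{171} = - \frac{2867}{342}$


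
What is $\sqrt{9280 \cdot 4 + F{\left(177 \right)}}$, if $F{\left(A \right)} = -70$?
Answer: $5 \sqrt{1482} \approx 192.48$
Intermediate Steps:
$\sqrt{9280 \cdot 4 + F{\left(177 \right)}} = \sqrt{9280 \cdot 4 - 70} = \sqrt{37120 - 70} = \sqrt{37050} = 5 \sqrt{1482}$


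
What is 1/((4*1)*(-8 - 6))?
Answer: -1/56 ≈ -0.017857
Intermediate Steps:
1/((4*1)*(-8 - 6)) = 1/(4*(-14)) = 1/(-56) = -1/56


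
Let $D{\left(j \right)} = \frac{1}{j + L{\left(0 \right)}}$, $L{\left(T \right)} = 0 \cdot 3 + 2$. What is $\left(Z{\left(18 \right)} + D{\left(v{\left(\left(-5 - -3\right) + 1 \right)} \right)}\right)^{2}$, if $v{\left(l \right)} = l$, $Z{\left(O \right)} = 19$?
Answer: $400$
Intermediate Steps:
$L{\left(T \right)} = 2$ ($L{\left(T \right)} = 0 + 2 = 2$)
$D{\left(j \right)} = \frac{1}{2 + j}$ ($D{\left(j \right)} = \frac{1}{j + 2} = \frac{1}{2 + j}$)
$\left(Z{\left(18 \right)} + D{\left(v{\left(\left(-5 - -3\right) + 1 \right)} \right)}\right)^{2} = \left(19 + \frac{1}{2 + \left(\left(-5 - -3\right) + 1\right)}\right)^{2} = \left(19 + \frac{1}{2 + \left(\left(-5 + 3\right) + 1\right)}\right)^{2} = \left(19 + \frac{1}{2 + \left(-2 + 1\right)}\right)^{2} = \left(19 + \frac{1}{2 - 1}\right)^{2} = \left(19 + 1^{-1}\right)^{2} = \left(19 + 1\right)^{2} = 20^{2} = 400$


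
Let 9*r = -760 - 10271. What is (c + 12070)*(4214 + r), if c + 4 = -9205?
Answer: 25648865/3 ≈ 8.5496e+6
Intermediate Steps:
c = -9209 (c = -4 - 9205 = -9209)
r = -3677/3 (r = (-760 - 10271)/9 = (1/9)*(-11031) = -3677/3 ≈ -1225.7)
(c + 12070)*(4214 + r) = (-9209 + 12070)*(4214 - 3677/3) = 2861*(8965/3) = 25648865/3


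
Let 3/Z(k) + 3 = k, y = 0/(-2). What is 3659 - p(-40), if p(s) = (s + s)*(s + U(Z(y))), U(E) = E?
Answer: 379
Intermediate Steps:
y = 0 (y = 0*(-1/2) = 0)
Z(k) = 3/(-3 + k)
p(s) = 2*s*(-1 + s) (p(s) = (s + s)*(s + 3/(-3 + 0)) = (2*s)*(s + 3/(-3)) = (2*s)*(s + 3*(-1/3)) = (2*s)*(s - 1) = (2*s)*(-1 + s) = 2*s*(-1 + s))
3659 - p(-40) = 3659 - 2*(-40)*(-1 - 40) = 3659 - 2*(-40)*(-41) = 3659 - 1*3280 = 3659 - 3280 = 379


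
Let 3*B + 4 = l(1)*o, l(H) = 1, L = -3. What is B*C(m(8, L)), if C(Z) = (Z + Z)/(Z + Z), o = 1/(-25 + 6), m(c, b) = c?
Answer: -77/57 ≈ -1.3509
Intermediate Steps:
o = -1/19 (o = 1/(-19) = -1/19 ≈ -0.052632)
B = -77/57 (B = -4/3 + (1*(-1/19))/3 = -4/3 + (1/3)*(-1/19) = -4/3 - 1/57 = -77/57 ≈ -1.3509)
C(Z) = 1 (C(Z) = (2*Z)/((2*Z)) = (2*Z)*(1/(2*Z)) = 1)
B*C(m(8, L)) = -77/57*1 = -77/57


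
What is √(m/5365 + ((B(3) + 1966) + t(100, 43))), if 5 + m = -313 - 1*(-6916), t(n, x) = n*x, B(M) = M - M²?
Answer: √180218386770/5365 ≈ 79.128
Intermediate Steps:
m = 6598 (m = -5 + (-313 - 1*(-6916)) = -5 + (-313 + 6916) = -5 + 6603 = 6598)
√(m/5365 + ((B(3) + 1966) + t(100, 43))) = √(6598/5365 + ((3*(1 - 1*3) + 1966) + 100*43)) = √(6598*(1/5365) + ((3*(1 - 3) + 1966) + 4300)) = √(6598/5365 + ((3*(-2) + 1966) + 4300)) = √(6598/5365 + ((-6 + 1966) + 4300)) = √(6598/5365 + (1960 + 4300)) = √(6598/5365 + 6260) = √(33591498/5365) = √180218386770/5365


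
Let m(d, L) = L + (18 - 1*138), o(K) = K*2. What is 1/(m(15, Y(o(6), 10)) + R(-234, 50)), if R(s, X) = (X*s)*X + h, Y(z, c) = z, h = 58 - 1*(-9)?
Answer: -1/585041 ≈ -1.7093e-6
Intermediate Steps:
h = 67 (h = 58 + 9 = 67)
o(K) = 2*K
m(d, L) = -120 + L (m(d, L) = L + (18 - 138) = L - 120 = -120 + L)
R(s, X) = 67 + s*X² (R(s, X) = (X*s)*X + 67 = s*X² + 67 = 67 + s*X²)
1/(m(15, Y(o(6), 10)) + R(-234, 50)) = 1/((-120 + 2*6) + (67 - 234*50²)) = 1/((-120 + 12) + (67 - 234*2500)) = 1/(-108 + (67 - 585000)) = 1/(-108 - 584933) = 1/(-585041) = -1/585041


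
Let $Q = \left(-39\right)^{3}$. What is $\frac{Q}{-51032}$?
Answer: $\frac{59319}{51032} \approx 1.1624$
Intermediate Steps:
$Q = -59319$
$\frac{Q}{-51032} = - \frac{59319}{-51032} = \left(-59319\right) \left(- \frac{1}{51032}\right) = \frac{59319}{51032}$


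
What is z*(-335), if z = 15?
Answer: -5025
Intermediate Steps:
z*(-335) = 15*(-335) = -5025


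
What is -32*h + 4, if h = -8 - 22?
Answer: 964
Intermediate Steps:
h = -30
-32*h + 4 = -32*(-30) + 4 = 960 + 4 = 964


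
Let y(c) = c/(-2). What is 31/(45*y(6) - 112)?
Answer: -31/247 ≈ -0.12551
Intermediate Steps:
y(c) = -c/2 (y(c) = c*(-½) = -c/2)
31/(45*y(6) - 112) = 31/(45*(-½*6) - 112) = 31/(45*(-3) - 112) = 31/(-135 - 112) = 31/(-247) = 31*(-1/247) = -31/247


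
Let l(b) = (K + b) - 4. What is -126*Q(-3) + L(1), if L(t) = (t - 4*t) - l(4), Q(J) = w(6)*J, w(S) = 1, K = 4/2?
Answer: 373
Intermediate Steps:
K = 2 (K = 4*(½) = 2)
l(b) = -2 + b (l(b) = (2 + b) - 4 = -2 + b)
Q(J) = J (Q(J) = 1*J = J)
L(t) = -2 - 3*t (L(t) = (t - 4*t) - (-2 + 4) = -3*t - 1*2 = -3*t - 2 = -2 - 3*t)
-126*Q(-3) + L(1) = -126*(-3) + (-2 - 3*1) = 378 + (-2 - 3) = 378 - 5 = 373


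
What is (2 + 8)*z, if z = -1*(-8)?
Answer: 80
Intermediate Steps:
z = 8
(2 + 8)*z = (2 + 8)*8 = 10*8 = 80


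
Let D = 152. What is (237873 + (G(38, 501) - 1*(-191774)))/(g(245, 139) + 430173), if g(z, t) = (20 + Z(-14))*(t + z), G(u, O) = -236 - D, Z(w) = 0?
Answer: 429259/437853 ≈ 0.98037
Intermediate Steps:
G(u, O) = -388 (G(u, O) = -236 - 1*152 = -236 - 152 = -388)
g(z, t) = 20*t + 20*z (g(z, t) = (20 + 0)*(t + z) = 20*(t + z) = 20*t + 20*z)
(237873 + (G(38, 501) - 1*(-191774)))/(g(245, 139) + 430173) = (237873 + (-388 - 1*(-191774)))/((20*139 + 20*245) + 430173) = (237873 + (-388 + 191774))/((2780 + 4900) + 430173) = (237873 + 191386)/(7680 + 430173) = 429259/437853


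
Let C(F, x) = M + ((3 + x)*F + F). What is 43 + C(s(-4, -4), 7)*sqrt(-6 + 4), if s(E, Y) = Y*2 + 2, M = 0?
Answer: 43 - 66*I*sqrt(2) ≈ 43.0 - 93.338*I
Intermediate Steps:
s(E, Y) = 2 + 2*Y (s(E, Y) = 2*Y + 2 = 2 + 2*Y)
C(F, x) = F + F*(3 + x) (C(F, x) = 0 + ((3 + x)*F + F) = 0 + (F*(3 + x) + F) = 0 + (F + F*(3 + x)) = F + F*(3 + x))
43 + C(s(-4, -4), 7)*sqrt(-6 + 4) = 43 + ((2 + 2*(-4))*(4 + 7))*sqrt(-6 + 4) = 43 + ((2 - 8)*11)*sqrt(-2) = 43 + (-6*11)*(I*sqrt(2)) = 43 - 66*I*sqrt(2)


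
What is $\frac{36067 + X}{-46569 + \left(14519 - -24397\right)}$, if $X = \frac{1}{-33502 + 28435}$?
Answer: $- \frac{182751488}{38777751} \approx -4.7128$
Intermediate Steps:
$X = - \frac{1}{5067}$ ($X = \frac{1}{-5067} = - \frac{1}{5067} \approx -0.00019736$)
$\frac{36067 + X}{-46569 + \left(14519 - -24397\right)} = \frac{36067 - \frac{1}{5067}}{-46569 + \left(14519 - -24397\right)} = \frac{182751488}{5067 \left(-46569 + \left(14519 + 24397\right)\right)} = \frac{182751488}{5067 \left(-46569 + 38916\right)} = \frac{182751488}{5067 \left(-7653\right)} = \frac{182751488}{5067} \left(- \frac{1}{7653}\right) = - \frac{182751488}{38777751}$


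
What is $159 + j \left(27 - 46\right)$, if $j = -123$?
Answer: $2496$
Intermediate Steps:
$159 + j \left(27 - 46\right) = 159 - 123 \left(27 - 46\right) = 159 - -2337 = 159 + 2337 = 2496$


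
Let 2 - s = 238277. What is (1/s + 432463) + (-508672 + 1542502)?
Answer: 349380964574/238275 ≈ 1.4663e+6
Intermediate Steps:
s = -238275 (s = 2 - 1*238277 = 2 - 238277 = -238275)
(1/s + 432463) + (-508672 + 1542502) = (1/(-238275) + 432463) + (-508672 + 1542502) = (-1/238275 + 432463) + 1033830 = 103045121324/238275 + 1033830 = 349380964574/238275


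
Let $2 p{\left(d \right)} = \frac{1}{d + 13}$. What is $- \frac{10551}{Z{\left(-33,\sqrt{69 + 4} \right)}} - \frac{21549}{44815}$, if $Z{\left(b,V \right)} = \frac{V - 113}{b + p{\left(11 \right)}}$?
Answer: $- \frac{28198275585709}{9103539840} - \frac{5567411 \sqrt{73}}{203136} \approx -3331.7$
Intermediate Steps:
$p{\left(d \right)} = \frac{1}{2 \left(13 + d\right)}$ ($p{\left(d \right)} = \frac{1}{2 \left(d + 13\right)} = \frac{1}{2 \left(13 + d\right)}$)
$Z{\left(b,V \right)} = \frac{-113 + V}{\frac{1}{48} + b}$ ($Z{\left(b,V \right)} = \frac{V - 113}{b + \frac{1}{2 \left(13 + 11\right)}} = \frac{-113 + V}{b + \frac{1}{2 \cdot 24}} = \frac{-113 + V}{b + \frac{1}{2} \cdot \frac{1}{24}} = \frac{-113 + V}{b + \frac{1}{48}} = \frac{-113 + V}{\frac{1}{48} + b}$)
$- \frac{10551}{Z{\left(-33,\sqrt{69 + 4} \right)}} - \frac{21549}{44815} = - \frac{10551}{48 \frac{1}{1 + 48 \left(-33\right)} \left(-113 + \sqrt{69 + 4}\right)} - \frac{21549}{44815} = - \frac{10551}{48 \frac{1}{1 - 1584} \left(-113 + \sqrt{73}\right)} - \frac{21549}{44815} = - \frac{10551}{48 \frac{1}{-1583} \left(-113 + \sqrt{73}\right)} - \frac{21549}{44815} = - \frac{10551}{48 \left(- \frac{1}{1583}\right) \left(-113 + \sqrt{73}\right)} - \frac{21549}{44815} = - \frac{10551}{\frac{5424}{1583} - \frac{48 \sqrt{73}}{1583}} - \frac{21549}{44815} = - \frac{21549}{44815} - \frac{10551}{\frac{5424}{1583} - \frac{48 \sqrt{73}}{1583}}$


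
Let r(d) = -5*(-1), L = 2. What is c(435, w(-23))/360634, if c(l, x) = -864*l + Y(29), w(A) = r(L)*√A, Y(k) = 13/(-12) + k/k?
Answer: -4510081/4327608 ≈ -1.0422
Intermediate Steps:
Y(k) = -1/12 (Y(k) = 13*(-1/12) + 1 = -13/12 + 1 = -1/12)
r(d) = 5
w(A) = 5*√A
c(l, x) = -1/12 - 864*l (c(l, x) = -864*l - 1/12 = -1/12 - 864*l)
c(435, w(-23))/360634 = (-1/12 - 864*435)/360634 = (-1/12 - 375840)*(1/360634) = -4510081/12*1/360634 = -4510081/4327608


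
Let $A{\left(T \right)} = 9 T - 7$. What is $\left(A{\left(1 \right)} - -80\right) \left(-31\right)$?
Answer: $-2542$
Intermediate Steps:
$A{\left(T \right)} = -7 + 9 T$
$\left(A{\left(1 \right)} - -80\right) \left(-31\right) = \left(\left(-7 + 9 \cdot 1\right) - -80\right) \left(-31\right) = \left(\left(-7 + 9\right) + 80\right) \left(-31\right) = \left(2 + 80\right) \left(-31\right) = 82 \left(-31\right) = -2542$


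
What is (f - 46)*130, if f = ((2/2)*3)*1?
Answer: -5590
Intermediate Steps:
f = 3 (f = ((2*(1/2))*3)*1 = (1*3)*1 = 3*1 = 3)
(f - 46)*130 = (3 - 46)*130 = -43*130 = -5590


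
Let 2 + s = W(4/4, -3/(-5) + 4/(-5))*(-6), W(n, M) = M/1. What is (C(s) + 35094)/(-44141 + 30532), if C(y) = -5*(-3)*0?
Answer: -35094/13609 ≈ -2.5787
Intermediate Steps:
W(n, M) = M (W(n, M) = M*1 = M)
s = -4/5 (s = -2 + (-3/(-5) + 4/(-5))*(-6) = -2 + (-3*(-1/5) + 4*(-1/5))*(-6) = -2 + (3/5 - 4/5)*(-6) = -2 - 1/5*(-6) = -2 + 6/5 = -4/5 ≈ -0.80000)
C(y) = 0 (C(y) = 15*0 = 0)
(C(s) + 35094)/(-44141 + 30532) = (0 + 35094)/(-44141 + 30532) = 35094/(-13609) = 35094*(-1/13609) = -35094/13609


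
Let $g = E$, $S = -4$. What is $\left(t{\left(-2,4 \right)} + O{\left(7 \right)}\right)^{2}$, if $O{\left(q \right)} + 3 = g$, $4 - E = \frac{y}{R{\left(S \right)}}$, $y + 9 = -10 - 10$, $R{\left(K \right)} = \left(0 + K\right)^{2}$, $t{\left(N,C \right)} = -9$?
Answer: $\frac{9801}{256} \approx 38.285$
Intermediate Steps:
$R{\left(K \right)} = K^{2}$
$y = -29$ ($y = -9 - 20 = -29$)
$E = \frac{93}{16}$ ($E = 4 - - \frac{29}{\left(-4\right)^{2}} = 4 - - \frac{29}{16} = 4 + \frac{29}{16} = \frac{93}{16} \approx 5.8125$)
$g = \frac{93}{16} \approx 5.8125$
$O{\left(q \right)} = \frac{45}{16}$ ($O{\left(q \right)} = -3 + \frac{93}{16} = \frac{45}{16}$)
$\left(t{\left(-2,4 \right)} + O{\left(7 \right)}\right)^{2} = \left(-9 + \frac{45}{16}\right)^{2} = \left(- \frac{99}{16}\right)^{2} = \frac{9801}{256}$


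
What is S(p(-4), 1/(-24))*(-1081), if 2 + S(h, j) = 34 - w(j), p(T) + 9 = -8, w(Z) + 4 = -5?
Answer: -44321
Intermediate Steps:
w(Z) = -9 (w(Z) = -4 - 5 = -9)
p(T) = -17 (p(T) = -9 - 8 = -17)
S(h, j) = 41 (S(h, j) = -2 + (34 - 1*(-9)) = -2 + (34 + 9) = -2 + 43 = 41)
S(p(-4), 1/(-24))*(-1081) = 41*(-1081) = -44321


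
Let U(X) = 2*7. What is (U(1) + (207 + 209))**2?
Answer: 184900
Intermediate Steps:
U(X) = 14
(U(1) + (207 + 209))**2 = (14 + (207 + 209))**2 = (14 + 416)**2 = 430**2 = 184900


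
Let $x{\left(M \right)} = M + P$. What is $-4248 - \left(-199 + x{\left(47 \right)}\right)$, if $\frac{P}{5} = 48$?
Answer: $-4336$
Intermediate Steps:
$P = 240$ ($P = 5 \cdot 48 = 240$)
$x{\left(M \right)} = 240 + M$ ($x{\left(M \right)} = M + 240 = 240 + M$)
$-4248 - \left(-199 + x{\left(47 \right)}\right) = -4248 + \left(199 - \left(240 + 47\right)\right) = -4248 + \left(199 - 287\right) = -4248 - 88 = -4336$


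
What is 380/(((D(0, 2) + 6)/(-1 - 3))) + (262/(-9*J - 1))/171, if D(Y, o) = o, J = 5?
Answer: -747401/3933 ≈ -190.03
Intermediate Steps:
380/(((D(0, 2) + 6)/(-1 - 3))) + (262/(-9*J - 1))/171 = 380/(((2 + 6)/(-1 - 3))) + (262/(-9*5 - 1))/171 = 380/((8/(-4))) + (262/(-45 - 1))*(1/171) = 380/((8*(-¼))) + (262/(-46))*(1/171) = 380/(-2) + (262*(-1/46))*(1/171) = 380*(-½) - 131/23*1/171 = -190 - 131/3933 = -747401/3933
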